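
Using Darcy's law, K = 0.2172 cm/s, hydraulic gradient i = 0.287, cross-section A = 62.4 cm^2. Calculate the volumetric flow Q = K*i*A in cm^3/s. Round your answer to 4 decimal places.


Step 1: Apply Darcy's law: Q = K * i * A
Step 2: Q = 0.2172 * 0.287 * 62.4
Step 3: Q = 3.8898 cm^3/s

3.8898


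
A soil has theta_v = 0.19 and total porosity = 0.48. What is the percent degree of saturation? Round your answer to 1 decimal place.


Step 1: S = 100 * theta_v / n
Step 2: S = 100 * 0.19 / 0.48
Step 3: S = 39.6%

39.6


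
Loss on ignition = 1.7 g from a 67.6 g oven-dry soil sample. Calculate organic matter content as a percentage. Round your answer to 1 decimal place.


Step 1: OM% = 100 * LOI / sample mass
Step 2: OM = 100 * 1.7 / 67.6
Step 3: OM = 2.5%

2.5


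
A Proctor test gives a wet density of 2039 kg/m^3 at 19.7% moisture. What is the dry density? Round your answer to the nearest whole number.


Step 1: Dry density = wet density / (1 + w/100)
Step 2: Dry density = 2039 / (1 + 19.7/100)
Step 3: Dry density = 2039 / 1.197
Step 4: Dry density = 1703 kg/m^3

1703


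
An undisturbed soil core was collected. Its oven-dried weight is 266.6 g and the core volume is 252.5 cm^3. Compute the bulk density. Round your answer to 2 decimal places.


Step 1: Identify the formula: BD = dry mass / volume
Step 2: Substitute values: BD = 266.6 / 252.5
Step 3: BD = 1.06 g/cm^3

1.06


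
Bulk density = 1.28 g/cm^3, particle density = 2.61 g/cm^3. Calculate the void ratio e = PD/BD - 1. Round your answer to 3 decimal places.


Step 1: e = PD / BD - 1
Step 2: e = 2.61 / 1.28 - 1
Step 3: e = 2.03906 - 1
Step 4: e = 1.039

1.039


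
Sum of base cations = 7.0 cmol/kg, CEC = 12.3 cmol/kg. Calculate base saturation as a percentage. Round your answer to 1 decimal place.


Step 1: BS = 100 * (sum of bases) / CEC
Step 2: BS = 100 * 7.0 / 12.3
Step 3: BS = 56.9%

56.9


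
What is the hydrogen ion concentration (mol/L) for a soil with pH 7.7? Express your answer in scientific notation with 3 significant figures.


Step 1: [H+] = 10^(-pH)
Step 2: [H+] = 10^(-7.7)
Step 3: [H+] = 2.00e-08 mol/L

2.00e-08


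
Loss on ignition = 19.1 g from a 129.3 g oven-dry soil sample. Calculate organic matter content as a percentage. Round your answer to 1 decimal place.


Step 1: OM% = 100 * LOI / sample mass
Step 2: OM = 100 * 19.1 / 129.3
Step 3: OM = 14.8%

14.8


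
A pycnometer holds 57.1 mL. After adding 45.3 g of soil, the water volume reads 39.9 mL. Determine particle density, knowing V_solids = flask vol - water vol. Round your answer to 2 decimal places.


Step 1: Volume of solids = flask volume - water volume with soil
Step 2: V_solids = 57.1 - 39.9 = 17.2 mL
Step 3: Particle density = mass / V_solids = 45.3 / 17.2 = 2.63 g/cm^3

2.63


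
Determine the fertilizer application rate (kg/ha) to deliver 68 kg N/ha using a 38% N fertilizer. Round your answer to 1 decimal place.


Step 1: Fertilizer rate = target N / (N content / 100)
Step 2: Rate = 68 / (38 / 100)
Step 3: Rate = 68 / 0.38
Step 4: Rate = 178.9 kg/ha

178.9


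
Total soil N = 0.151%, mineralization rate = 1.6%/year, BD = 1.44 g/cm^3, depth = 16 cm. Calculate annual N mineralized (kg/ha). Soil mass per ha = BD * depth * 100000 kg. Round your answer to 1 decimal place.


Step 1: Soil mass per ha = BD * depth * 100000 = 1.44 * 16 * 100000 = 2304000 kg
Step 2: Total N pool = soil mass * N%/100 = 2304000 * 0.151/100 = 3479.04 kg/ha
Step 3: N mineralized = N pool * rate%/100 = 3479.04 * 1.6/100 = 55.7 kg/ha/yr

55.7


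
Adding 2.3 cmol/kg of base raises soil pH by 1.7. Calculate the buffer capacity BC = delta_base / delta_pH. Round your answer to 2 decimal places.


Step 1: BC = change in base / change in pH
Step 2: BC = 2.3 / 1.7
Step 3: BC = 1.35 cmol/(kg*pH unit)

1.35


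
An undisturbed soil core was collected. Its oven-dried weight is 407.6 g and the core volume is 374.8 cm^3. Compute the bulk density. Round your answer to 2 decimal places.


Step 1: Identify the formula: BD = dry mass / volume
Step 2: Substitute values: BD = 407.6 / 374.8
Step 3: BD = 1.09 g/cm^3

1.09


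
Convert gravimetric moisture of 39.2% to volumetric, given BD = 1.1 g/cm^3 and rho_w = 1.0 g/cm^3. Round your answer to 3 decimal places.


Step 1: theta = (w / 100) * BD / rho_w
Step 2: theta = (39.2 / 100) * 1.1 / 1.0
Step 3: theta = 0.392 * 1.1
Step 4: theta = 0.431

0.431


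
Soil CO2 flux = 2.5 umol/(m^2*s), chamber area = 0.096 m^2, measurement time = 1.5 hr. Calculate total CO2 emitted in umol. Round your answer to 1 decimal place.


Step 1: Convert time to seconds: 1.5 hr * 3600 = 5400.0 s
Step 2: Total = flux * area * time_s
Step 3: Total = 2.5 * 0.096 * 5400.0
Step 4: Total = 1296.0 umol

1296.0


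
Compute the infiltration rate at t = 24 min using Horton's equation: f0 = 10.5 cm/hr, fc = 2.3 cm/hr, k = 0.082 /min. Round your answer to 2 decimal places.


Step 1: f = fc + (f0 - fc) * exp(-k * t)
Step 2: exp(-0.082 * 24) = 0.139736
Step 3: f = 2.3 + (10.5 - 2.3) * 0.139736
Step 4: f = 2.3 + 8.2 * 0.139736
Step 5: f = 3.45 cm/hr

3.45


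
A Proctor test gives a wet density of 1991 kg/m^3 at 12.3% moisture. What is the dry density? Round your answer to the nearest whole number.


Step 1: Dry density = wet density / (1 + w/100)
Step 2: Dry density = 1991 / (1 + 12.3/100)
Step 3: Dry density = 1991 / 1.123
Step 4: Dry density = 1773 kg/m^3

1773


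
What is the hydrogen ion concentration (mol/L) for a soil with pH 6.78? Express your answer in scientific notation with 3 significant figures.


Step 1: [H+] = 10^(-pH)
Step 2: [H+] = 10^(-6.78)
Step 3: [H+] = 1.66e-07 mol/L

1.66e-07


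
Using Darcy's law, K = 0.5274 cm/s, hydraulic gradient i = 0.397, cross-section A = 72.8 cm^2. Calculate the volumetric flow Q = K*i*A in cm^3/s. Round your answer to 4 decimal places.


Step 1: Apply Darcy's law: Q = K * i * A
Step 2: Q = 0.5274 * 0.397 * 72.8
Step 3: Q = 15.2427 cm^3/s

15.2427


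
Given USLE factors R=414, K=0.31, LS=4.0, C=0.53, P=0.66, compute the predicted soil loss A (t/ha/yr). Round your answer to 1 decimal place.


Step 1: A = R * K * LS * C * P
Step 2: R * K = 414 * 0.31 = 128.34
Step 3: (R*K) * LS = 128.34 * 4.0 = 513.36
Step 4: * C * P = 513.36 * 0.53 * 0.66 = 179.6
Step 5: A = 179.6 t/(ha*yr)

179.6


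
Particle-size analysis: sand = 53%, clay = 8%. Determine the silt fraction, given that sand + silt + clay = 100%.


Step 1: sand + silt + clay = 100%
Step 2: silt = 100 - sand - clay
Step 3: silt = 100 - 53 - 8
Step 4: silt = 39%

39


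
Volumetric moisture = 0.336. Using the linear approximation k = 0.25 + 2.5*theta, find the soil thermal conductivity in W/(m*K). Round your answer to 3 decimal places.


Step 1: k = 0.25 + 2.5 * theta
Step 2: k = 0.25 + 2.5 * 0.336
Step 3: k = 0.25 + 0.84
Step 4: k = 1.09 W/(m*K)

1.09


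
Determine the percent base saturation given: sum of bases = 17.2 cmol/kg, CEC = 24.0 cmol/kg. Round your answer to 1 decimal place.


Step 1: BS = 100 * (sum of bases) / CEC
Step 2: BS = 100 * 17.2 / 24.0
Step 3: BS = 71.7%

71.7


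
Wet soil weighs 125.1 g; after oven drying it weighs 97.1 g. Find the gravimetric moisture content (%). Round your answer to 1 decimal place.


Step 1: Water mass = wet - dry = 125.1 - 97.1 = 28.0 g
Step 2: w = 100 * water mass / dry mass
Step 3: w = 100 * 28.0 / 97.1 = 28.8%

28.8


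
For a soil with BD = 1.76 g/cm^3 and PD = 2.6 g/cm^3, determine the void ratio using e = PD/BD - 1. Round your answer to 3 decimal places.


Step 1: e = PD / BD - 1
Step 2: e = 2.6 / 1.76 - 1
Step 3: e = 1.47727 - 1
Step 4: e = 0.477

0.477


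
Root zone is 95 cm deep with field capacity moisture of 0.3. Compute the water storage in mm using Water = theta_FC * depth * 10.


Step 1: Water (mm) = theta_FC * depth (cm) * 10
Step 2: Water = 0.3 * 95 * 10
Step 3: Water = 285.0 mm

285.0


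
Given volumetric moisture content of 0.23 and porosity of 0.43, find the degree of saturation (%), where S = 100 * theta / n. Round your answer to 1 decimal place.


Step 1: S = 100 * theta_v / n
Step 2: S = 100 * 0.23 / 0.43
Step 3: S = 53.5%

53.5


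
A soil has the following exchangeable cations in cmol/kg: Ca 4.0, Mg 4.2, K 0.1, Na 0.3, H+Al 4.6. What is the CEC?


Step 1: CEC = Ca + Mg + K + Na + (H+Al)
Step 2: CEC = 4.0 + 4.2 + 0.1 + 0.3 + 4.6
Step 3: CEC = 13.2 cmol/kg

13.2


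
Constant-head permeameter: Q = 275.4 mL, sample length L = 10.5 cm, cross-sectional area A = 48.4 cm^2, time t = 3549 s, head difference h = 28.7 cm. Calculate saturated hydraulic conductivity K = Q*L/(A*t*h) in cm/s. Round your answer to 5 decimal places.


Step 1: K = Q * L / (A * t * h)
Step 2: Numerator = 275.4 * 10.5 = 2891.7
Step 3: Denominator = 48.4 * 3549 * 28.7 = 4929844.92
Step 4: K = 2891.7 / 4929844.92 = 0.00059 cm/s

0.00059


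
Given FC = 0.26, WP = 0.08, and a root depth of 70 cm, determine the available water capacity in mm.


Step 1: Available water = (FC - WP) * depth * 10
Step 2: AW = (0.26 - 0.08) * 70 * 10
Step 3: AW = 0.18 * 70 * 10
Step 4: AW = 126.0 mm

126.0


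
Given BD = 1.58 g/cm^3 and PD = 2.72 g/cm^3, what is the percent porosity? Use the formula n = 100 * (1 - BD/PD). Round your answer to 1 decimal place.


Step 1: Formula: n = 100 * (1 - BD / PD)
Step 2: n = 100 * (1 - 1.58 / 2.72)
Step 3: n = 100 * (1 - 0.58088)
Step 4: n = 41.9%

41.9


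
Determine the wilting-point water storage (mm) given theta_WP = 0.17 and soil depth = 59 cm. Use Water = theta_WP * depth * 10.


Step 1: Water (mm) = theta_WP * depth * 10
Step 2: Water = 0.17 * 59 * 10
Step 3: Water = 100.3 mm

100.3


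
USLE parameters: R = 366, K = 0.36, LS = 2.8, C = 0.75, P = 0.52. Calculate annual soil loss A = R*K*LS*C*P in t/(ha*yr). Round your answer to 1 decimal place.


Step 1: A = R * K * LS * C * P
Step 2: R * K = 366 * 0.36 = 131.76
Step 3: (R*K) * LS = 131.76 * 2.8 = 368.928
Step 4: * C * P = 368.928 * 0.75 * 0.52 = 143.9
Step 5: A = 143.9 t/(ha*yr)

143.9


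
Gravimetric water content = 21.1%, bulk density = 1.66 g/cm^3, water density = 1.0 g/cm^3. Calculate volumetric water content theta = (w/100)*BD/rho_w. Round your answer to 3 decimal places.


Step 1: theta = (w / 100) * BD / rho_w
Step 2: theta = (21.1 / 100) * 1.66 / 1.0
Step 3: theta = 0.211 * 1.66
Step 4: theta = 0.35

0.35


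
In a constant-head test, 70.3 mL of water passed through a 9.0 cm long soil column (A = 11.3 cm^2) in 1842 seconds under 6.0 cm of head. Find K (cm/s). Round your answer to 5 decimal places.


Step 1: K = Q * L / (A * t * h)
Step 2: Numerator = 70.3 * 9.0 = 632.7
Step 3: Denominator = 11.3 * 1842 * 6.0 = 124887.6
Step 4: K = 632.7 / 124887.6 = 0.00507 cm/s

0.00507


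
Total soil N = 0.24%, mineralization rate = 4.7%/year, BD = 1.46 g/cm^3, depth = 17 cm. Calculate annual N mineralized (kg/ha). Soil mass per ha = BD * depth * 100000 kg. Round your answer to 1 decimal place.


Step 1: Soil mass per ha = BD * depth * 100000 = 1.46 * 17 * 100000 = 2482000 kg
Step 2: Total N pool = soil mass * N%/100 = 2482000 * 0.24/100 = 5956.8 kg/ha
Step 3: N mineralized = N pool * rate%/100 = 5956.8 * 4.7/100 = 280.0 kg/ha/yr

280.0


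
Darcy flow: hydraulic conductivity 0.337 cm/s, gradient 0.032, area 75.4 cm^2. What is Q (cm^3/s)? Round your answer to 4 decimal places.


Step 1: Apply Darcy's law: Q = K * i * A
Step 2: Q = 0.337 * 0.032 * 75.4
Step 3: Q = 0.8131 cm^3/s

0.8131


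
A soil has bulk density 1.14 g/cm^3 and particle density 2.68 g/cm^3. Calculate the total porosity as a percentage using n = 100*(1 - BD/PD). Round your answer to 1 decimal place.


Step 1: Formula: n = 100 * (1 - BD / PD)
Step 2: n = 100 * (1 - 1.14 / 2.68)
Step 3: n = 100 * (1 - 0.42537)
Step 4: n = 57.5%

57.5


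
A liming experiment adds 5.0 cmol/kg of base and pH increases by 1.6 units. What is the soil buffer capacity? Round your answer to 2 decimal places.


Step 1: BC = change in base / change in pH
Step 2: BC = 5.0 / 1.6
Step 3: BC = 3.13 cmol/(kg*pH unit)

3.13


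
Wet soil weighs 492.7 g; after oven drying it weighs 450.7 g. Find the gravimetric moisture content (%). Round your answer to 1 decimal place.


Step 1: Water mass = wet - dry = 492.7 - 450.7 = 42.0 g
Step 2: w = 100 * water mass / dry mass
Step 3: w = 100 * 42.0 / 450.7 = 9.3%

9.3


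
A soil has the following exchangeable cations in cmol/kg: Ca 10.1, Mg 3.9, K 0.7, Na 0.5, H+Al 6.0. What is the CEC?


Step 1: CEC = Ca + Mg + K + Na + (H+Al)
Step 2: CEC = 10.1 + 3.9 + 0.7 + 0.5 + 6.0
Step 3: CEC = 21.2 cmol/kg

21.2


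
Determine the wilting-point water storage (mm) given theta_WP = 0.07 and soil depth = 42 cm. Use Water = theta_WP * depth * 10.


Step 1: Water (mm) = theta_WP * depth * 10
Step 2: Water = 0.07 * 42 * 10
Step 3: Water = 29.4 mm

29.4


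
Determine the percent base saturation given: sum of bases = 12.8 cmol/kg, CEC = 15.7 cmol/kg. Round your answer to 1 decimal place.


Step 1: BS = 100 * (sum of bases) / CEC
Step 2: BS = 100 * 12.8 / 15.7
Step 3: BS = 81.5%

81.5


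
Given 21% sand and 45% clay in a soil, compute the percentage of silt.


Step 1: sand + silt + clay = 100%
Step 2: silt = 100 - sand - clay
Step 3: silt = 100 - 21 - 45
Step 4: silt = 34%

34


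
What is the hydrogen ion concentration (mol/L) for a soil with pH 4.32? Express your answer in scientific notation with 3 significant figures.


Step 1: [H+] = 10^(-pH)
Step 2: [H+] = 10^(-4.32)
Step 3: [H+] = 4.79e-05 mol/L

4.79e-05


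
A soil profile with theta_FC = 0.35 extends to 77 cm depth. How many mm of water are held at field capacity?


Step 1: Water (mm) = theta_FC * depth (cm) * 10
Step 2: Water = 0.35 * 77 * 10
Step 3: Water = 269.5 mm

269.5


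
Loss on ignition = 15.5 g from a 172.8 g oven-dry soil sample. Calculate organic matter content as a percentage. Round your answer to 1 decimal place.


Step 1: OM% = 100 * LOI / sample mass
Step 2: OM = 100 * 15.5 / 172.8
Step 3: OM = 9.0%

9.0


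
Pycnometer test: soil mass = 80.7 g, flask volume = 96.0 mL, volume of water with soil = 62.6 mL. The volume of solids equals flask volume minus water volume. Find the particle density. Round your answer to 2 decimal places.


Step 1: Volume of solids = flask volume - water volume with soil
Step 2: V_solids = 96.0 - 62.6 = 33.4 mL
Step 3: Particle density = mass / V_solids = 80.7 / 33.4 = 2.42 g/cm^3

2.42


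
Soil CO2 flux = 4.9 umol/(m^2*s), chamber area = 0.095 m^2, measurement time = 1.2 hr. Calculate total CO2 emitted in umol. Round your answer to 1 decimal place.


Step 1: Convert time to seconds: 1.2 hr * 3600 = 4320.0 s
Step 2: Total = flux * area * time_s
Step 3: Total = 4.9 * 0.095 * 4320.0
Step 4: Total = 2011.0 umol

2011.0


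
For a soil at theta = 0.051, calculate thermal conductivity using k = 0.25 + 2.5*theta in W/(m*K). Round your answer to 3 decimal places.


Step 1: k = 0.25 + 2.5 * theta
Step 2: k = 0.25 + 2.5 * 0.051
Step 3: k = 0.25 + 0.128
Step 4: k = 0.378 W/(m*K)

0.378


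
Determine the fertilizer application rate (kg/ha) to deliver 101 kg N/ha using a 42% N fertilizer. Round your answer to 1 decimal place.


Step 1: Fertilizer rate = target N / (N content / 100)
Step 2: Rate = 101 / (42 / 100)
Step 3: Rate = 101 / 0.42
Step 4: Rate = 240.5 kg/ha

240.5


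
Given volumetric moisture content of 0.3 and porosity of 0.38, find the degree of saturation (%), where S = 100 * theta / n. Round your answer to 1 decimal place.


Step 1: S = 100 * theta_v / n
Step 2: S = 100 * 0.3 / 0.38
Step 3: S = 78.9%

78.9


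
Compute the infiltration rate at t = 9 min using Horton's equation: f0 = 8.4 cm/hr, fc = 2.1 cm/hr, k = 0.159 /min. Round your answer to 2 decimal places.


Step 1: f = fc + (f0 - fc) * exp(-k * t)
Step 2: exp(-0.159 * 9) = 0.23907
Step 3: f = 2.1 + (8.4 - 2.1) * 0.23907
Step 4: f = 2.1 + 6.3 * 0.23907
Step 5: f = 3.61 cm/hr

3.61


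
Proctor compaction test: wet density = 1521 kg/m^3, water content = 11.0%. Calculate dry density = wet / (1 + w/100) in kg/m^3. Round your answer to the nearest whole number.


Step 1: Dry density = wet density / (1 + w/100)
Step 2: Dry density = 1521 / (1 + 11.0/100)
Step 3: Dry density = 1521 / 1.11
Step 4: Dry density = 1370 kg/m^3

1370


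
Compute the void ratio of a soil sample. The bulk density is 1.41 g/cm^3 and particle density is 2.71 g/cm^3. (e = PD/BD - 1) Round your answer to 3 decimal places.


Step 1: e = PD / BD - 1
Step 2: e = 2.71 / 1.41 - 1
Step 3: e = 1.92199 - 1
Step 4: e = 0.922

0.922


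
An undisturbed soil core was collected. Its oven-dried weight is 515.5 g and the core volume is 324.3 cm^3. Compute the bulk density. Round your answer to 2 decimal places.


Step 1: Identify the formula: BD = dry mass / volume
Step 2: Substitute values: BD = 515.5 / 324.3
Step 3: BD = 1.59 g/cm^3

1.59


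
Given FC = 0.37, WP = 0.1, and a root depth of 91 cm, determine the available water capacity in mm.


Step 1: Available water = (FC - WP) * depth * 10
Step 2: AW = (0.37 - 0.1) * 91 * 10
Step 3: AW = 0.27 * 91 * 10
Step 4: AW = 245.7 mm

245.7


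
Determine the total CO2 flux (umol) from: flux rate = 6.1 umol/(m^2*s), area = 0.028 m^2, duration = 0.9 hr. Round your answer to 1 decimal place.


Step 1: Convert time to seconds: 0.9 hr * 3600 = 3240.0 s
Step 2: Total = flux * area * time_s
Step 3: Total = 6.1 * 0.028 * 3240.0
Step 4: Total = 553.4 umol

553.4


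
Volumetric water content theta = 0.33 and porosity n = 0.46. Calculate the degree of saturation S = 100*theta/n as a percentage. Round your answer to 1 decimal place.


Step 1: S = 100 * theta_v / n
Step 2: S = 100 * 0.33 / 0.46
Step 3: S = 71.7%

71.7


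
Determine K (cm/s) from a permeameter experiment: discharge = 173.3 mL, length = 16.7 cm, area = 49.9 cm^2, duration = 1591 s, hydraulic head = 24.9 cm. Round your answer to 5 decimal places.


Step 1: K = Q * L / (A * t * h)
Step 2: Numerator = 173.3 * 16.7 = 2894.11
Step 3: Denominator = 49.9 * 1591 * 24.9 = 1976833.41
Step 4: K = 2894.11 / 1976833.41 = 0.00146 cm/s

0.00146


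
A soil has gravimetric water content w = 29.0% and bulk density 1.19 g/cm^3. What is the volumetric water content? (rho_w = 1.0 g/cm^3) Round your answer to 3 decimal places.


Step 1: theta = (w / 100) * BD / rho_w
Step 2: theta = (29.0 / 100) * 1.19 / 1.0
Step 3: theta = 0.29 * 1.19
Step 4: theta = 0.345

0.345


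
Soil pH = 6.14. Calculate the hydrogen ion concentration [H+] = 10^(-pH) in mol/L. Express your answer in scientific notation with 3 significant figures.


Step 1: [H+] = 10^(-pH)
Step 2: [H+] = 10^(-6.14)
Step 3: [H+] = 7.24e-07 mol/L

7.24e-07


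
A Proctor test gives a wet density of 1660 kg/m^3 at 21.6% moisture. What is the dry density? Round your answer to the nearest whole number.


Step 1: Dry density = wet density / (1 + w/100)
Step 2: Dry density = 1660 / (1 + 21.6/100)
Step 3: Dry density = 1660 / 1.216
Step 4: Dry density = 1365 kg/m^3

1365


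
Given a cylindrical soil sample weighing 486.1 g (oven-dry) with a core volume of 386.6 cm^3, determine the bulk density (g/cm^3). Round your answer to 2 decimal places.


Step 1: Identify the formula: BD = dry mass / volume
Step 2: Substitute values: BD = 486.1 / 386.6
Step 3: BD = 1.26 g/cm^3

1.26


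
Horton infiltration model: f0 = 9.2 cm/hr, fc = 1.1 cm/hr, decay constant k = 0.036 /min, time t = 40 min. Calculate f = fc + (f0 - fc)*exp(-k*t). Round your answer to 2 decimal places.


Step 1: f = fc + (f0 - fc) * exp(-k * t)
Step 2: exp(-0.036 * 40) = 0.236928
Step 3: f = 1.1 + (9.2 - 1.1) * 0.236928
Step 4: f = 1.1 + 8.1 * 0.236928
Step 5: f = 3.02 cm/hr

3.02


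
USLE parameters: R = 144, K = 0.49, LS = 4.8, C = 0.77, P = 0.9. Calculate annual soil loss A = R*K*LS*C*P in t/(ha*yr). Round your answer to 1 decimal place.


Step 1: A = R * K * LS * C * P
Step 2: R * K = 144 * 0.49 = 70.56
Step 3: (R*K) * LS = 70.56 * 4.8 = 338.688
Step 4: * C * P = 338.688 * 0.77 * 0.9 = 234.7
Step 5: A = 234.7 t/(ha*yr)

234.7


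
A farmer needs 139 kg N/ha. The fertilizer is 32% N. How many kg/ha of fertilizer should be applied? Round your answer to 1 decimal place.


Step 1: Fertilizer rate = target N / (N content / 100)
Step 2: Rate = 139 / (32 / 100)
Step 3: Rate = 139 / 0.32
Step 4: Rate = 434.4 kg/ha

434.4


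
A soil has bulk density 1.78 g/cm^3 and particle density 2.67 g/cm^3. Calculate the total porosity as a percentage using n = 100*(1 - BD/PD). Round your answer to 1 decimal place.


Step 1: Formula: n = 100 * (1 - BD / PD)
Step 2: n = 100 * (1 - 1.78 / 2.67)
Step 3: n = 100 * (1 - 0.66667)
Step 4: n = 33.3%

33.3


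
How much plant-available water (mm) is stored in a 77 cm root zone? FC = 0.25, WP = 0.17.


Step 1: Available water = (FC - WP) * depth * 10
Step 2: AW = (0.25 - 0.17) * 77 * 10
Step 3: AW = 0.08 * 77 * 10
Step 4: AW = 61.6 mm

61.6


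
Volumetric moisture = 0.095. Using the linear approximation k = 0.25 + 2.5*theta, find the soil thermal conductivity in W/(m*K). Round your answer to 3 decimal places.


Step 1: k = 0.25 + 2.5 * theta
Step 2: k = 0.25 + 2.5 * 0.095
Step 3: k = 0.25 + 0.238
Step 4: k = 0.488 W/(m*K)

0.488


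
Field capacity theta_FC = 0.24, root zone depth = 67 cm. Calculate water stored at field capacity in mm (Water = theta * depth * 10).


Step 1: Water (mm) = theta_FC * depth (cm) * 10
Step 2: Water = 0.24 * 67 * 10
Step 3: Water = 160.8 mm

160.8


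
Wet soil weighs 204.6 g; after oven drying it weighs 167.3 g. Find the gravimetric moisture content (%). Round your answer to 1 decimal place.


Step 1: Water mass = wet - dry = 204.6 - 167.3 = 37.3 g
Step 2: w = 100 * water mass / dry mass
Step 3: w = 100 * 37.3 / 167.3 = 22.3%

22.3


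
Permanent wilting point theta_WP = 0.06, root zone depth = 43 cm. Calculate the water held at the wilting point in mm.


Step 1: Water (mm) = theta_WP * depth * 10
Step 2: Water = 0.06 * 43 * 10
Step 3: Water = 25.8 mm

25.8


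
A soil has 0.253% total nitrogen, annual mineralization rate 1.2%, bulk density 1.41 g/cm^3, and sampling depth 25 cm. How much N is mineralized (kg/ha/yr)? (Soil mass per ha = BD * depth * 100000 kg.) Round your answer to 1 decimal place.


Step 1: Soil mass per ha = BD * depth * 100000 = 1.41 * 25 * 100000 = 3525000 kg
Step 2: Total N pool = soil mass * N%/100 = 3525000 * 0.253/100 = 8918.25 kg/ha
Step 3: N mineralized = N pool * rate%/100 = 8918.25 * 1.2/100 = 107.0 kg/ha/yr

107.0


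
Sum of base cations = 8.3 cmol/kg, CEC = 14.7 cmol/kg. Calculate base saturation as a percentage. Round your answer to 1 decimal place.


Step 1: BS = 100 * (sum of bases) / CEC
Step 2: BS = 100 * 8.3 / 14.7
Step 3: BS = 56.5%

56.5


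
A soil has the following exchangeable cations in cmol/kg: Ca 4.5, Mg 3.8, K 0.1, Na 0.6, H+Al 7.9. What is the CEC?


Step 1: CEC = Ca + Mg + K + Na + (H+Al)
Step 2: CEC = 4.5 + 3.8 + 0.1 + 0.6 + 7.9
Step 3: CEC = 16.9 cmol/kg

16.9


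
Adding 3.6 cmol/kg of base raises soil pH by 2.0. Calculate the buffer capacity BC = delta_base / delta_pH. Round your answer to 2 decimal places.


Step 1: BC = change in base / change in pH
Step 2: BC = 3.6 / 2.0
Step 3: BC = 1.8 cmol/(kg*pH unit)

1.8


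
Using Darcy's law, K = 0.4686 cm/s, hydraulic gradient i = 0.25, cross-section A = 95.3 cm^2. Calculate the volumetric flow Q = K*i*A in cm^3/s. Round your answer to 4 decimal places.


Step 1: Apply Darcy's law: Q = K * i * A
Step 2: Q = 0.4686 * 0.25 * 95.3
Step 3: Q = 11.1644 cm^3/s

11.1644


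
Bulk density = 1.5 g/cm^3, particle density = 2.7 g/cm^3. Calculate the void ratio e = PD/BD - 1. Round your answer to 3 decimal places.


Step 1: e = PD / BD - 1
Step 2: e = 2.7 / 1.5 - 1
Step 3: e = 1.8 - 1
Step 4: e = 0.8

0.8


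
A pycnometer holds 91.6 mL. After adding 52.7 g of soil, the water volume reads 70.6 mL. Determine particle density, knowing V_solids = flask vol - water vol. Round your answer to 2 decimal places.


Step 1: Volume of solids = flask volume - water volume with soil
Step 2: V_solids = 91.6 - 70.6 = 21.0 mL
Step 3: Particle density = mass / V_solids = 52.7 / 21.0 = 2.51 g/cm^3

2.51


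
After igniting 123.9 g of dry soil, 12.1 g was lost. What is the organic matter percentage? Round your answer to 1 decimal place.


Step 1: OM% = 100 * LOI / sample mass
Step 2: OM = 100 * 12.1 / 123.9
Step 3: OM = 9.8%

9.8


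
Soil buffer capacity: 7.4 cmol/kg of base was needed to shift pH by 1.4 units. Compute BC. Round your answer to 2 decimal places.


Step 1: BC = change in base / change in pH
Step 2: BC = 7.4 / 1.4
Step 3: BC = 5.29 cmol/(kg*pH unit)

5.29


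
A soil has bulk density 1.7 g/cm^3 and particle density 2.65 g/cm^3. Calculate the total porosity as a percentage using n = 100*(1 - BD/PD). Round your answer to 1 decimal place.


Step 1: Formula: n = 100 * (1 - BD / PD)
Step 2: n = 100 * (1 - 1.7 / 2.65)
Step 3: n = 100 * (1 - 0.64151)
Step 4: n = 35.8%

35.8


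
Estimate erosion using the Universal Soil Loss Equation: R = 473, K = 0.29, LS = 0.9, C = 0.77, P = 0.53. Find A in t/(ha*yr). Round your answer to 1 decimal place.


Step 1: A = R * K * LS * C * P
Step 2: R * K = 473 * 0.29 = 137.17
Step 3: (R*K) * LS = 137.17 * 0.9 = 123.453
Step 4: * C * P = 123.453 * 0.77 * 0.53 = 50.4
Step 5: A = 50.4 t/(ha*yr)

50.4


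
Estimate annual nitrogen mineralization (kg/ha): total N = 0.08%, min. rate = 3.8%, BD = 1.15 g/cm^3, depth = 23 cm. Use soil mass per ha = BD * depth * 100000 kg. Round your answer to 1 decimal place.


Step 1: Soil mass per ha = BD * depth * 100000 = 1.15 * 23 * 100000 = 2645000 kg
Step 2: Total N pool = soil mass * N%/100 = 2645000 * 0.08/100 = 2116.0 kg/ha
Step 3: N mineralized = N pool * rate%/100 = 2116.0 * 3.8/100 = 80.4 kg/ha/yr

80.4


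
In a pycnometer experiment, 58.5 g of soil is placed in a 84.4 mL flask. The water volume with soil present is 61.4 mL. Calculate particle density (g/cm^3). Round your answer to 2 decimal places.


Step 1: Volume of solids = flask volume - water volume with soil
Step 2: V_solids = 84.4 - 61.4 = 23.0 mL
Step 3: Particle density = mass / V_solids = 58.5 / 23.0 = 2.54 g/cm^3

2.54


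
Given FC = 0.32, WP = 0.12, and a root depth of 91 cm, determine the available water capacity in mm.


Step 1: Available water = (FC - WP) * depth * 10
Step 2: AW = (0.32 - 0.12) * 91 * 10
Step 3: AW = 0.2 * 91 * 10
Step 4: AW = 182.0 mm

182.0


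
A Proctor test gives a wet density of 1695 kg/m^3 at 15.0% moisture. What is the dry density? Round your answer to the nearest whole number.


Step 1: Dry density = wet density / (1 + w/100)
Step 2: Dry density = 1695 / (1 + 15.0/100)
Step 3: Dry density = 1695 / 1.15
Step 4: Dry density = 1474 kg/m^3

1474


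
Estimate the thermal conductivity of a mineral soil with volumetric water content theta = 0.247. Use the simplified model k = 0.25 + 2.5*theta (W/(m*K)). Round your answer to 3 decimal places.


Step 1: k = 0.25 + 2.5 * theta
Step 2: k = 0.25 + 2.5 * 0.247
Step 3: k = 0.25 + 0.618
Step 4: k = 0.868 W/(m*K)

0.868


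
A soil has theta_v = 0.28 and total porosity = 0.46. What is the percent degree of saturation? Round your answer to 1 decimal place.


Step 1: S = 100 * theta_v / n
Step 2: S = 100 * 0.28 / 0.46
Step 3: S = 60.9%

60.9


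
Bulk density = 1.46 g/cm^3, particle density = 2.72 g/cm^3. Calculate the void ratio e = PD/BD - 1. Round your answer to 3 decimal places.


Step 1: e = PD / BD - 1
Step 2: e = 2.72 / 1.46 - 1
Step 3: e = 1.86301 - 1
Step 4: e = 0.863

0.863


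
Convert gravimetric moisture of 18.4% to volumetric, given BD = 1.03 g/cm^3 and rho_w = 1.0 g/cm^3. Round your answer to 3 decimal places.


Step 1: theta = (w / 100) * BD / rho_w
Step 2: theta = (18.4 / 100) * 1.03 / 1.0
Step 3: theta = 0.184 * 1.03
Step 4: theta = 0.19

0.19


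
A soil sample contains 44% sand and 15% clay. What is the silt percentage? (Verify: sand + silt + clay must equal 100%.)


Step 1: sand + silt + clay = 100%
Step 2: silt = 100 - sand - clay
Step 3: silt = 100 - 44 - 15
Step 4: silt = 41%

41


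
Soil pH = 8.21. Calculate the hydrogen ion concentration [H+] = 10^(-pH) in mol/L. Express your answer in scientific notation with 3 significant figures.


Step 1: [H+] = 10^(-pH)
Step 2: [H+] = 10^(-8.21)
Step 3: [H+] = 6.17e-09 mol/L

6.17e-09


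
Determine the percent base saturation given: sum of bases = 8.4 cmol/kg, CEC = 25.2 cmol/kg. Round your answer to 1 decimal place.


Step 1: BS = 100 * (sum of bases) / CEC
Step 2: BS = 100 * 8.4 / 25.2
Step 3: BS = 33.3%

33.3


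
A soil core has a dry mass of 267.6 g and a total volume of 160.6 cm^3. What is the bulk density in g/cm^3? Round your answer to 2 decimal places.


Step 1: Identify the formula: BD = dry mass / volume
Step 2: Substitute values: BD = 267.6 / 160.6
Step 3: BD = 1.67 g/cm^3

1.67


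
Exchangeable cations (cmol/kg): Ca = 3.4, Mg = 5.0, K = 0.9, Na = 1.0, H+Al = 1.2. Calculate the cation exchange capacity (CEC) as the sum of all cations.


Step 1: CEC = Ca + Mg + K + Na + (H+Al)
Step 2: CEC = 3.4 + 5.0 + 0.9 + 1.0 + 1.2
Step 3: CEC = 11.5 cmol/kg

11.5


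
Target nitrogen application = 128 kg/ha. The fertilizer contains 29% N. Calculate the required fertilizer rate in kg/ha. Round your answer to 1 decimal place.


Step 1: Fertilizer rate = target N / (N content / 100)
Step 2: Rate = 128 / (29 / 100)
Step 3: Rate = 128 / 0.29
Step 4: Rate = 441.4 kg/ha

441.4


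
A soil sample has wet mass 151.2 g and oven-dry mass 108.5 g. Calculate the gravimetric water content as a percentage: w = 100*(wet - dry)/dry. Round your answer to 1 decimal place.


Step 1: Water mass = wet - dry = 151.2 - 108.5 = 42.7 g
Step 2: w = 100 * water mass / dry mass
Step 3: w = 100 * 42.7 / 108.5 = 39.4%

39.4


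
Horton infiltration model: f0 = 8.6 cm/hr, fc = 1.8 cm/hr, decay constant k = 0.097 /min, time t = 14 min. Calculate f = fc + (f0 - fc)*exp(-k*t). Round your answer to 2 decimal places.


Step 1: f = fc + (f0 - fc) * exp(-k * t)
Step 2: exp(-0.097 * 14) = 0.257175
Step 3: f = 1.8 + (8.6 - 1.8) * 0.257175
Step 4: f = 1.8 + 6.8 * 0.257175
Step 5: f = 3.55 cm/hr

3.55


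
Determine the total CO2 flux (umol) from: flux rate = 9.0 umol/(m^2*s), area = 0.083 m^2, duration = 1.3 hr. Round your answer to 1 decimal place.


Step 1: Convert time to seconds: 1.3 hr * 3600 = 4680.0 s
Step 2: Total = flux * area * time_s
Step 3: Total = 9.0 * 0.083 * 4680.0
Step 4: Total = 3496.0 umol

3496.0


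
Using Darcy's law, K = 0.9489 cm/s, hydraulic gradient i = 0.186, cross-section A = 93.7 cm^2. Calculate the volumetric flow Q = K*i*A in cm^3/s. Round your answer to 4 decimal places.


Step 1: Apply Darcy's law: Q = K * i * A
Step 2: Q = 0.9489 * 0.186 * 93.7
Step 3: Q = 16.5376 cm^3/s

16.5376


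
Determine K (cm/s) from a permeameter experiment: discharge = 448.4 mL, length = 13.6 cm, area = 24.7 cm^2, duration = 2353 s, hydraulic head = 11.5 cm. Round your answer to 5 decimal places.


Step 1: K = Q * L / (A * t * h)
Step 2: Numerator = 448.4 * 13.6 = 6098.24
Step 3: Denominator = 24.7 * 2353 * 11.5 = 668369.65
Step 4: K = 6098.24 / 668369.65 = 0.00912 cm/s

0.00912


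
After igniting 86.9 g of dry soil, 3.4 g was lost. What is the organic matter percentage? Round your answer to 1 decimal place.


Step 1: OM% = 100 * LOI / sample mass
Step 2: OM = 100 * 3.4 / 86.9
Step 3: OM = 3.9%

3.9


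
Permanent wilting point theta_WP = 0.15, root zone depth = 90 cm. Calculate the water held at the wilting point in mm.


Step 1: Water (mm) = theta_WP * depth * 10
Step 2: Water = 0.15 * 90 * 10
Step 3: Water = 135.0 mm

135.0


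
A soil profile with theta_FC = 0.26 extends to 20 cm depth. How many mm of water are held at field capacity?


Step 1: Water (mm) = theta_FC * depth (cm) * 10
Step 2: Water = 0.26 * 20 * 10
Step 3: Water = 52.0 mm

52.0


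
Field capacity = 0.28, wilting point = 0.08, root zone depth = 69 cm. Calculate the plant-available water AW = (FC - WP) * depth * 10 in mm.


Step 1: Available water = (FC - WP) * depth * 10
Step 2: AW = (0.28 - 0.08) * 69 * 10
Step 3: AW = 0.2 * 69 * 10
Step 4: AW = 138.0 mm

138.0


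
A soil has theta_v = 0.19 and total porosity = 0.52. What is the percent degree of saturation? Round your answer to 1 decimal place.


Step 1: S = 100 * theta_v / n
Step 2: S = 100 * 0.19 / 0.52
Step 3: S = 36.5%

36.5


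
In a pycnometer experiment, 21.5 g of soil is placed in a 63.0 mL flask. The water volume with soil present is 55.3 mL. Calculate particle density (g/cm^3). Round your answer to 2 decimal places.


Step 1: Volume of solids = flask volume - water volume with soil
Step 2: V_solids = 63.0 - 55.3 = 7.7 mL
Step 3: Particle density = mass / V_solids = 21.5 / 7.7 = 2.79 g/cm^3

2.79


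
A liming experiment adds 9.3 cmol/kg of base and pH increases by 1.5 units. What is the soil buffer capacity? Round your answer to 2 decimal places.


Step 1: BC = change in base / change in pH
Step 2: BC = 9.3 / 1.5
Step 3: BC = 6.2 cmol/(kg*pH unit)

6.2


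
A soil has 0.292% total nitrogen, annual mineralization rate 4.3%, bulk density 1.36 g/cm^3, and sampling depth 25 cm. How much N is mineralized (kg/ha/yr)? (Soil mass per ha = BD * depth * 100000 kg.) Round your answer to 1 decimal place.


Step 1: Soil mass per ha = BD * depth * 100000 = 1.36 * 25 * 100000 = 3400000 kg
Step 2: Total N pool = soil mass * N%/100 = 3400000 * 0.292/100 = 9928.0 kg/ha
Step 3: N mineralized = N pool * rate%/100 = 9928.0 * 4.3/100 = 426.9 kg/ha/yr

426.9


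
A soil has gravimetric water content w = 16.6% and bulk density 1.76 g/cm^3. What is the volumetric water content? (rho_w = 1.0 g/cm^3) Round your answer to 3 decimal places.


Step 1: theta = (w / 100) * BD / rho_w
Step 2: theta = (16.6 / 100) * 1.76 / 1.0
Step 3: theta = 0.166 * 1.76
Step 4: theta = 0.292

0.292


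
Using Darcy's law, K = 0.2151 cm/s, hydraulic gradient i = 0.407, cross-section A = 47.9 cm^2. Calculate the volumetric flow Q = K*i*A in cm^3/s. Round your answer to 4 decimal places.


Step 1: Apply Darcy's law: Q = K * i * A
Step 2: Q = 0.2151 * 0.407 * 47.9
Step 3: Q = 4.1934 cm^3/s

4.1934


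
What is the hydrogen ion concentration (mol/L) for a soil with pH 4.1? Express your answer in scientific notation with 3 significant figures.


Step 1: [H+] = 10^(-pH)
Step 2: [H+] = 10^(-4.1)
Step 3: [H+] = 7.94e-05 mol/L

7.94e-05


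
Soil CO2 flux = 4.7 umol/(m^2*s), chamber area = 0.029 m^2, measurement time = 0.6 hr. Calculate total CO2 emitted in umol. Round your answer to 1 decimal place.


Step 1: Convert time to seconds: 0.6 hr * 3600 = 2160.0 s
Step 2: Total = flux * area * time_s
Step 3: Total = 4.7 * 0.029 * 2160.0
Step 4: Total = 294.4 umol

294.4


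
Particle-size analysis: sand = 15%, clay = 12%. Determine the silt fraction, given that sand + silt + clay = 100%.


Step 1: sand + silt + clay = 100%
Step 2: silt = 100 - sand - clay
Step 3: silt = 100 - 15 - 12
Step 4: silt = 73%

73


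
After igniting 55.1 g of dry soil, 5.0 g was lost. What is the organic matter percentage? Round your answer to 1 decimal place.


Step 1: OM% = 100 * LOI / sample mass
Step 2: OM = 100 * 5.0 / 55.1
Step 3: OM = 9.1%

9.1


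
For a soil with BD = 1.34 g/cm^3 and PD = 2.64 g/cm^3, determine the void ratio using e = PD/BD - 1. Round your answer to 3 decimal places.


Step 1: e = PD / BD - 1
Step 2: e = 2.64 / 1.34 - 1
Step 3: e = 1.97015 - 1
Step 4: e = 0.97

0.97


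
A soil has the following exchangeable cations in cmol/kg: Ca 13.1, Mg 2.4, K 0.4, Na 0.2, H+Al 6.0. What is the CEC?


Step 1: CEC = Ca + Mg + K + Na + (H+Al)
Step 2: CEC = 13.1 + 2.4 + 0.4 + 0.2 + 6.0
Step 3: CEC = 22.1 cmol/kg

22.1


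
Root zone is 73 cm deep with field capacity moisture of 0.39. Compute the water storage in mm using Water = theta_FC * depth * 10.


Step 1: Water (mm) = theta_FC * depth (cm) * 10
Step 2: Water = 0.39 * 73 * 10
Step 3: Water = 284.7 mm

284.7


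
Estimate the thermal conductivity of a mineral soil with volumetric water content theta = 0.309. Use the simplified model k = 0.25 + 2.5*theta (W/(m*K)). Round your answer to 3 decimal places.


Step 1: k = 0.25 + 2.5 * theta
Step 2: k = 0.25 + 2.5 * 0.309
Step 3: k = 0.25 + 0.773
Step 4: k = 1.023 W/(m*K)

1.023


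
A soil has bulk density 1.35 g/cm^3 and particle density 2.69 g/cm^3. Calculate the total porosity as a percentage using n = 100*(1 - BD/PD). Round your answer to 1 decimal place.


Step 1: Formula: n = 100 * (1 - BD / PD)
Step 2: n = 100 * (1 - 1.35 / 2.69)
Step 3: n = 100 * (1 - 0.50186)
Step 4: n = 49.8%

49.8


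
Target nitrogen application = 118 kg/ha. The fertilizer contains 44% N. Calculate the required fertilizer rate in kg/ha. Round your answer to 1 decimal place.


Step 1: Fertilizer rate = target N / (N content / 100)
Step 2: Rate = 118 / (44 / 100)
Step 3: Rate = 118 / 0.44
Step 4: Rate = 268.2 kg/ha

268.2


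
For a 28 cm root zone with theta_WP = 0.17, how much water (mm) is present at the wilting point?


Step 1: Water (mm) = theta_WP * depth * 10
Step 2: Water = 0.17 * 28 * 10
Step 3: Water = 47.6 mm

47.6


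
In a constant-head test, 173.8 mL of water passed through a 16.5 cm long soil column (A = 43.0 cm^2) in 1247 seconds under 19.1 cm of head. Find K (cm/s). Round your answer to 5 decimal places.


Step 1: K = Q * L / (A * t * h)
Step 2: Numerator = 173.8 * 16.5 = 2867.7
Step 3: Denominator = 43.0 * 1247 * 19.1 = 1024161.1
Step 4: K = 2867.7 / 1024161.1 = 0.0028 cm/s

0.0028


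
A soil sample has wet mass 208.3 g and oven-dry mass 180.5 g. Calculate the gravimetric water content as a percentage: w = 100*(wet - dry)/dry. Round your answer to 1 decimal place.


Step 1: Water mass = wet - dry = 208.3 - 180.5 = 27.8 g
Step 2: w = 100 * water mass / dry mass
Step 3: w = 100 * 27.8 / 180.5 = 15.4%

15.4


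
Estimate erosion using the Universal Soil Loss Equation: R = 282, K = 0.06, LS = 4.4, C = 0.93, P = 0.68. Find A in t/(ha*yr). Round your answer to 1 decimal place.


Step 1: A = R * K * LS * C * P
Step 2: R * K = 282 * 0.06 = 16.92
Step 3: (R*K) * LS = 16.92 * 4.4 = 74.448
Step 4: * C * P = 74.448 * 0.93 * 0.68 = 47.1
Step 5: A = 47.1 t/(ha*yr)

47.1


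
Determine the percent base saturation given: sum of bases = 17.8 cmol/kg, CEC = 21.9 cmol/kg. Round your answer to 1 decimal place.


Step 1: BS = 100 * (sum of bases) / CEC
Step 2: BS = 100 * 17.8 / 21.9
Step 3: BS = 81.3%

81.3


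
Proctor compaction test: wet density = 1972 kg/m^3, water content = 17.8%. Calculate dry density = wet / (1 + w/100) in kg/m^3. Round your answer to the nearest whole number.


Step 1: Dry density = wet density / (1 + w/100)
Step 2: Dry density = 1972 / (1 + 17.8/100)
Step 3: Dry density = 1972 / 1.178
Step 4: Dry density = 1674 kg/m^3

1674


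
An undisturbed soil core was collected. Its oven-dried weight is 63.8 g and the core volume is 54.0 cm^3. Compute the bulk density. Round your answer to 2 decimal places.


Step 1: Identify the formula: BD = dry mass / volume
Step 2: Substitute values: BD = 63.8 / 54.0
Step 3: BD = 1.18 g/cm^3

1.18


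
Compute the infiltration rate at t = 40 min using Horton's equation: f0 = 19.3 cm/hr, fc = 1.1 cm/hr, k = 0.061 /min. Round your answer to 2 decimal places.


Step 1: f = fc + (f0 - fc) * exp(-k * t)
Step 2: exp(-0.061 * 40) = 0.087161
Step 3: f = 1.1 + (19.3 - 1.1) * 0.087161
Step 4: f = 1.1 + 18.2 * 0.087161
Step 5: f = 2.69 cm/hr

2.69


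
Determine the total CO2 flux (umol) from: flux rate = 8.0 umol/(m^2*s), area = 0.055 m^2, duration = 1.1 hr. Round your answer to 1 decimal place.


Step 1: Convert time to seconds: 1.1 hr * 3600 = 3960.0 s
Step 2: Total = flux * area * time_s
Step 3: Total = 8.0 * 0.055 * 3960.0
Step 4: Total = 1742.4 umol

1742.4
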